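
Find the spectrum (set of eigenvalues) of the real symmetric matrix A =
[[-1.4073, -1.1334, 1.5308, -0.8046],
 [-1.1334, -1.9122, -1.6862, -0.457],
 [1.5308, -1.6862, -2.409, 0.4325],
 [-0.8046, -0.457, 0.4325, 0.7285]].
sigma(A) ≈ {-4, -3, 1} (1 with multiplicity 2)

A is real symmetric, so its spectrum consists of real eigenvalues. Expanding the characteristic polynomial of the displayed matrix gives
  det(λ I - A) = p(λ) = λ^4 + (5)λ^3 + (-1)λ^2 + (-17)λ + (12).
Solving p(λ) = 0 yields eigenvalues ≈ -4, -3, 1, 1. (A is shown rounded to 4 decimals, so these recover the underlying integer eigenvalues to within that precision.)
Verification: the trace of A = -5 equals the sum of eigenvalues -5, and det(A) ≈ 12.0001 matches the eigenvalue product 12.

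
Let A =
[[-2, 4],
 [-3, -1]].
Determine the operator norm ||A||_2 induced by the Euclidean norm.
||A||_2 = sqrt((30 + sqrt(116))/2) ≈ 4.515 (= sqrt(largest eigenvalue of A^T A))

||A||_2 = sigma_max(A) = sqrt(lambda_max(A^T A)). Form the symmetric matrix M = A^T A =
[[13, -5],
 [-5, 17]].
Its characteristic polynomial (trace, determinant of M give the coefficients) is
  p(λ) = det(λ I - M) = λ^2 - 30λ + 196.
For λ^2 - 30λ + 196 the discriminant is 116. It is nonnegative but not a perfect square, so the roots are real and irrational: λ = (30 ± sqrt(116))/2 ≈ 20.3852, 9.6148.
So the eigenvalues of A^T A are ≈ 9.6148, 20.3852 (all ≥ 0, as they must be for A^T A). The largest is λ_max = (30 + sqrt(116))/2 ≈ 20.3852, hence ||A||_2 = sqrt(λ_max) = sqrt((30 + sqrt(116))/2) ≈ 4.515.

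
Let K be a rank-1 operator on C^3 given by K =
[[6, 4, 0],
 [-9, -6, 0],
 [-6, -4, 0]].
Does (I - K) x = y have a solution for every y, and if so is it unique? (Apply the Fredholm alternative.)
(I - K) is invertible (det(I - K) = 1 ≠ 0), so for every y in C^3 the equation (I - K) x = y has a unique solution.

K has rank 1, so it is an outer product K = u v^T: every row of K is a multiple of one row vector. Reading off the entries, u = (2, -3, -2) and v = (3, 2, 0) (row i of K equals u_i·v^T). A rank-one matrix u v^T satisfies K u = u (v·u) and kills the (2)-dimensional subspace v^⊥, so its characteristic polynomial is lambda^2 (lambda - v·u) with v·u = tr K = 0. Hence the eigenvalues of I - K are 1 (multiplicity 2) and 1 - (0) = 1, so det(I - K) = 1. (Direct check: I - K =
[[-5, -4, 0],
 [9, 7, 0],
 [6, 4, 1]]
has determinant 1.) The finite-dimensional Fredholm alternative says: either (I - K) is invertible, or ker(I - K) ≠ {0} and then range(I - K) = ker((I - K)^*)^⊥, with dim ker(I - K) = dim ker((I - K)^*). Since det(I - K) ≠ 0, 1 is not an eigenvalue of K and ker(I - K) = {0}, so we are in the first case: for every y there is a unique x = (I - K)^(-1) y. Explicitly, by the Sherman–Morrison formula, (I - u v^T)^(-1) = I + u v^T/(1 - v·u), i.e. (I - K)^(-1) = I + K.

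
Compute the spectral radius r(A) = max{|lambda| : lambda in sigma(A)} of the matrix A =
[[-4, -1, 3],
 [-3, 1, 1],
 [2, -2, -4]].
r(A) = 6

The eigenvalues of A are the roots of its characteristic polynomial. With M = A (coefficients from the trace, the sum of principal 2x2 minors, and det A):
  p(λ) = det(λ I - M) = λ^3 + 7λ^2 + λ - 30.
By the rational root theorem any rational root is an integer divisor of 30. Testing λ = -6: p(-6) = -216 + 252 - 6 - 30 = 0, so λ = -6 is a root. Dividing out (λ + 6) leaves p(λ) = (λ + 6)(λ^2 + λ - 5). For λ^2 + λ - 5 the discriminant is 21. It is nonnegative but not a perfect square, so the roots are real and irrational: λ = (-1 ± sqrt(21))/2 ≈ 1.7913, -2.7913.
Thus the eigenvalues (to 4 decimals) are 1.7913 (modulus 1.7913); -2.7913 (modulus 2.7913); -6 (modulus 6). The spectral radius is the largest modulus: r(A) = 6. (Cross-check: r(A) ≤ ||A||_2 ≈ 7.171; equality holds whenever A is normal, though it can also hold for some non-normal A.)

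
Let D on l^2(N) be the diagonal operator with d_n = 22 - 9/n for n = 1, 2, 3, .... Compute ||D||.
||D|| = 22

For a diagonal operator on l^2 with entries d_n, ||D|| = sup_n |d_n|. Here d_1 = 13, d_2 = 35/2, ..., and d_n = 22 - 9/n increases monotonically toward 22. All terms lie in [13, 22), so |d_n| = d_n and the supremum is the limit 22, which is not attained by any individual d_n. Hence ||D|| = 22.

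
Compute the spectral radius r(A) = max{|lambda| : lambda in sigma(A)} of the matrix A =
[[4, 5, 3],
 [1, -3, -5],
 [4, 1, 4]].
r(A) ≈ 4.8806

The eigenvalues of A are the roots of its characteristic polynomial. With M = A (coefficients from the trace, the sum of principal 2x2 minors, and det A):
  p(λ) = det(λ I - M) = λ^3 - 5λ^2 - 20λ + 109.
No integer candidate from the rational root theorem (±divisors of 109) is a root, so the roots are irrational. The cubic discriminant is Δ = -28087 < 0, so there is one real root and a complex-conjugate pair. p(-5) = -41 and p(-4) = 45 have opposite signs, so a root lies in (-5, -4); Newton's method refines it to λ ≈ -4.576. Dividing out (λ - (-4.576)) leaves approximately λ^2 - 9.576λ + 23.8199. For λ^2 - 9.576λ + 23.8199 the discriminant is -3.5796. It is negative, so the remaining roots are the complex-conjugate pair λ ≈ 4.788 ± 0.946i. Their product equals the constant term, so |λ|^2 ≈ 23.8199 and |λ| ≈ 4.8806.
Thus the eigenvalues (to 4 decimals) are -4.576 (modulus 4.576); 4.788 ± 0.946i (modulus 4.8806). The spectral radius is the largest modulus: r(A) ≈ 4.8806. (Cross-check: r(A) ≤ ||A||_2 ≈ 9.6613; equality holds whenever A is normal, though it can also hold for some non-normal A.)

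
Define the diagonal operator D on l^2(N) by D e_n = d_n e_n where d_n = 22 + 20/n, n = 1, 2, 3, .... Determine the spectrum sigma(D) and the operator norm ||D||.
sigma(D) = {22 + 20/n : n ≥ 1} ∪ {22}; ||D|| = 42

A bounded diagonal operator on l^2 with diagonal entries d_n has spectrum equal to the closure of {d_n : n ≥ 1}: every d_n is an eigenvalue (with eigenvector e_n), so {d_n} ⊂ sigma(D); the spectrum is closed, so its closure is too; and for lambda not in the closure, (D - lambda I) has bounded inverse (the diagonal entries 1/(d_n - lambda) are bounded). For our sequence d_n = 22 + 20/n, n = 1, 2, 3, ...:
  - {d_n} = {22 + 20/n : n ≥ 1}; the only limit point is 22
  - closure = {22 + 20/n : n ≥ 1} ∪ {22}
For the norm: a diagonal operator has ||D|| = sup_n |d_n|. Here d_n = 22 + 20/n is positive and decreasing, so sup_n |d_n| = d_1 = 22 + 20 = 42. So ||D|| = 42.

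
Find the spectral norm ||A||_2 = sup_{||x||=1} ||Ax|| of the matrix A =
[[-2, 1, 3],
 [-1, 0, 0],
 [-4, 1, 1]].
||A||_2 ≈ 5.3707 (= sqrt(largest eigenvalue of A^T A))

||A||_2 = sigma_max(A) = sqrt(lambda_max(A^T A)). Form the symmetric matrix M = A^T A =
[[21, -6, -10],
 [-6, 2, 4],
 [-10, 4, 10]].
Its characteristic polynomial (trace, sum of principal 2x2 minors, determinant of M give the coefficients) is
  p(λ) = det(λ I - M) = λ^3 - 33λ^2 + 120λ - 4.
No integer candidate from the rational root theorem (±divisors of 4) is a root, so the roots are irrational. The cubic discriminant is Δ = 8479296 > 0, so there are three distinct real roots. p(0) = -4 and p(1) = 84 have opposite signs, so a root lies in (0, 1); Newton's method refines it to λ ≈ 0.0336. p(4) = 12 and p(5) = -104 have opposite signs, so a root lies in (4, 5); Newton's method refines it to λ ≈ 4.1218. p(28) = -564 and p(29) = 112 have opposite signs, so a root lies in (28, 29); Newton's method refines it to λ ≈ 28.8446. Check (Vieta): the three roots sum to 33, matching tr M = 33.
So the eigenvalues of A^T A are ≈ 0.0336, 4.1218, 28.8446 (all ≥ 0, as they must be for A^T A). The largest is λ_max ≈ 28.8446, hence ||A||_2 = sqrt(λ_max) ≈ 5.3707.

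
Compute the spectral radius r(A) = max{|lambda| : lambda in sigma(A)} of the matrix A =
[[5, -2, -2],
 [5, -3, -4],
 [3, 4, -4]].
r(A) ≈ 4.7944

The eigenvalues of A are the roots of its characteristic polynomial. With M = A (coefficients from the trace, the sum of principal 2x2 minors, and det A):
  p(λ) = det(λ I - M) = λ^3 + 2λ^2 + 9λ - 66.
No integer candidate from the rational root theorem (±divisors of 66) is a root, so the roots are irrational. The cubic discriminant is Δ = -139476 < 0, so there is one real root and a complex-conjugate pair. p(2) = -32 and p(3) = 6 have opposite signs, so a root lies in (2, 3); Newton's method refines it to λ ≈ 2.8712. Dividing out (λ - (2.8712)) leaves approximately λ^2 + 4.8712λ + 22.9865. For λ^2 + 4.8712λ + 22.9865 the discriminant is -68.2171. It is negative, so the remaining roots are the complex-conjugate pair λ ≈ -2.4356 ± 4.1297i. Their product equals the constant term, so |λ|^2 ≈ 22.9865 and |λ| ≈ 4.7944.
Thus the eigenvalues (to 4 decimals) are 2.8712 (modulus 2.8712); -2.4356 ± 4.1297i (modulus 4.7944). The spectral radius is the largest modulus: r(A) ≈ 4.7944. (Cross-check: r(A) ≤ ||A||_2 ≈ 9.6302; equality holds whenever A is normal, though it can also hold for some non-normal A.)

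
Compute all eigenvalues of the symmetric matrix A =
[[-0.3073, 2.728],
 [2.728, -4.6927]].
sigma(A) ≈ {-6, 1}

A is real symmetric, so its spectrum consists of real eigenvalues. Expanding the characteristic polynomial of the displayed matrix gives
  det(λ I - A) = p(λ) = λ^2 + (5)λ + (-6).
Solving p(λ) = 0 yields eigenvalues ≈ -6, 1. (A is shown rounded to 4 decimals, so these recover the underlying integer eigenvalues to within that precision.)
Verification: the trace of A = -5 equals the sum of eigenvalues -5, and det(A) ≈ -5.9999 matches the eigenvalue product -6.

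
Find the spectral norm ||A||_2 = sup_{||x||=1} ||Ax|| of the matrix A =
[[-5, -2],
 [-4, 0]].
||A||_2 = sqrt((45 + sqrt(1769))/2) ≈ 6.5977 (= sqrt(largest eigenvalue of A^T A))

||A||_2 = sigma_max(A) = sqrt(lambda_max(A^T A)). Form the symmetric matrix M = A^T A =
[[41, 10],
 [10, 4]].
Its characteristic polynomial (trace, determinant of M give the coefficients) is
  p(λ) = det(λ I - M) = λ^2 - 45λ + 64.
For λ^2 - 45λ + 64 the discriminant is 1769. It is nonnegative but not a perfect square, so the roots are real and irrational: λ = (45 ± sqrt(1769))/2 ≈ 43.5297, 1.4703.
So the eigenvalues of A^T A are ≈ 1.4703, 43.5297 (all ≥ 0, as they must be for A^T A). The largest is λ_max = (45 + sqrt(1769))/2 ≈ 43.5297, hence ||A||_2 = sqrt(λ_max) = sqrt((45 + sqrt(1769))/2) ≈ 6.5977.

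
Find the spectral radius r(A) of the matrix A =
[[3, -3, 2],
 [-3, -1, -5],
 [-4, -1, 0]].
r(A) ≈ 4.2876

The eigenvalues of A are the roots of its characteristic polynomial. With M = A (coefficients from the trace, the sum of principal 2x2 minors, and det A):
  p(λ) = det(λ I - M) = λ^3 - 2λ^2 - 9λ + 77.
No integer candidate from the rational root theorem (±divisors of 77) is a root, so the roots are irrational. The cubic discriminant is Δ = -129431 < 0, so there is one real root and a complex-conjugate pair. p(-5) = -53 and p(-4) = 17 have opposite signs, so a root lies in (-5, -4); Newton's method refines it to λ ≈ -4.2876. Dividing out (λ - (-4.2876)) leaves approximately λ^2 - 6.2876λ + 17.9588. For λ^2 - 6.2876λ + 17.9588 the discriminant is -32.301. It is negative, so the remaining roots are the complex-conjugate pair λ ≈ 3.1438 ± 2.8417i. Their product equals the constant term, so |λ|^2 ≈ 17.9588 and |λ| ≈ 4.2378.
Thus the eigenvalues (to 4 decimals) are -4.2876 (modulus 4.2876); 3.1438 ± 2.8417i (modulus 4.2378). The spectral radius is the largest modulus: r(A) ≈ 4.2876. (Cross-check: r(A) ≤ ||A||_2 ≈ 7.2636; equality holds whenever A is normal, though it can also hold for some non-normal A.)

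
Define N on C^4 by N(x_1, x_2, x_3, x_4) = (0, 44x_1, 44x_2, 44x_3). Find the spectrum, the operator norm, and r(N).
sigma(N) = {0}; ||N|| = 44; r(N) = 0. (N is nilpotent with N^4 = 0.)

On C^4, N is a strictly lower-triangular matrix with 44 on the subdiagonal and zeros elsewhere, so its characteristic polynomial is lambda^4 and every eigenvalue is 0: sigma(N) = {0}. For the operator norm, N e_i = 44e_{i+1} for i = 1, ..., 3 and N e_4 = 0, so the singular values of N are 44 (with multiplicity 3) and 0; hence ||N|| = 44. The spectral radius r(N) = max|lambda| = 0. Note ||N|| > r(N) — characteristic of non-normal nilpotent operators. Indeed N^4 = 0.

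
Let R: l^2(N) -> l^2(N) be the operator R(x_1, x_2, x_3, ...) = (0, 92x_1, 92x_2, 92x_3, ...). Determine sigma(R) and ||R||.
sigma(R) = closed disk {z in C : |z| ≤ 92}; ||R|| = 92

Note R = 92·U where U is the unit right shift (U x)_k = x_{k-1} (with x_0 := 0); so ||R|| = 92||U|| and sigma(R) = 92·sigma(U). ||R x||^2 = sum_{k≥1} |92x_k|^2 = 8464||x||^2, so ||R|| = 92 and sigma(R) ⊂ {|z| ≤ 92}. For any |lambda| < 92, the equation (R - lambda I) x = 0 forces x_1 = 0, then 92x_k = lambda x_{k+1} ⇒ x = 0, so R has no eigenvalues. But (R - lambda I) is not surjective for |lambda| < 92: solving (R - lambda I) x = e_1 would require x_n proportional to (lambda/92)^(-n), which is not in l^2. So every |lambda| < 92 lies in the residual spectrum. The boundary |lambda| = 92 is in the approximate point spectrum (the spectrum is closed). Hence sigma(R) is the closed disk of radius 92.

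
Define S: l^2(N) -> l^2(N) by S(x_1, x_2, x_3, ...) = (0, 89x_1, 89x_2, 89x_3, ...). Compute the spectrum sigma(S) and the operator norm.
sigma(S) = closed disk {z in C : |z| ≤ 89}; ||S|| = 89

Note S = 89·U where U is the unit right shift (U x)_k = x_{k-1} (with x_0 := 0); so ||S|| = 89||U|| and sigma(S) = 89·sigma(U). ||S x||^2 = sum_{k≥1} |89x_k|^2 = 7921||x||^2, so ||S|| = 89 and sigma(S) ⊂ {|z| ≤ 89}. For any |lambda| < 89, the equation (S - lambda I) x = 0 forces x_1 = 0, then 89x_k = lambda x_{k+1} ⇒ x = 0, so S has no eigenvalues. But (S - lambda I) is not surjective for |lambda| < 89: solving (S - lambda I) x = e_1 would require x_n proportional to (lambda/89)^(-n), which is not in l^2. So every |lambda| < 89 lies in the residual spectrum. The boundary |lambda| = 89 is in the approximate point spectrum (the spectrum is closed). Hence sigma(S) is the closed disk of radius 89.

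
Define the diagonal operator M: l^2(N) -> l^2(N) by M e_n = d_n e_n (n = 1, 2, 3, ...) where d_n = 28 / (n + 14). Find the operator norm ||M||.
||M|| = 28/15 (attained at n = 1)

For M diagonal, ||M|| = sup_n |d_n| = sup_n 28/(n + 14). This is positive and strictly decreasing in n, so the supremum is attained at n = 1: d_1 = 28/(1 + 14) = 28/15. Hence ||M|| = 28/15.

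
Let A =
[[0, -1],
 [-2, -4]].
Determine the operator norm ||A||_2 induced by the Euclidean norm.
||A||_2 = sqrt((21 + sqrt(425))/2) ≈ 4.5616 (= sqrt(largest eigenvalue of A^T A))

||A||_2 = sigma_max(A) = sqrt(lambda_max(A^T A)). Form the symmetric matrix M = A^T A =
[[4, 8],
 [8, 17]].
Its characteristic polynomial (trace, determinant of M give the coefficients) is
  p(λ) = det(λ I - M) = λ^2 - 21λ + 4.
For λ^2 - 21λ + 4 the discriminant is 425. It is nonnegative but not a perfect square, so the roots are real and irrational: λ = (21 ± sqrt(425))/2 ≈ 20.8078, 0.1922.
So the eigenvalues of A^T A are ≈ 0.1922, 20.8078 (all ≥ 0, as they must be for A^T A). The largest is λ_max = (21 + sqrt(425))/2 ≈ 20.8078, hence ||A||_2 = sqrt(λ_max) = sqrt((21 + sqrt(425))/2) ≈ 4.5616.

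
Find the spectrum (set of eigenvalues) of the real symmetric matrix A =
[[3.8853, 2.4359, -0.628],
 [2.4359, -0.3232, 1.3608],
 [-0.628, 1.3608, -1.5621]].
sigma(A) ≈ {-3, 0, 5}

A is real symmetric, so its spectrum consists of real eigenvalues. Expanding the characteristic polynomial of the displayed matrix gives
  det(λ I - A) = p(λ) = λ^3 + (-2)λ^2 + (-15)λ + (0).
Solving p(λ) = 0 yields eigenvalues ≈ -3, 0, 5. (A is shown rounded to 4 decimals, so these recover the underlying integer eigenvalues to within that precision.)
Verification: the trace of A = 2 equals the sum of eigenvalues 2, and det(A) ≈ -0.0001 matches the eigenvalue product 0.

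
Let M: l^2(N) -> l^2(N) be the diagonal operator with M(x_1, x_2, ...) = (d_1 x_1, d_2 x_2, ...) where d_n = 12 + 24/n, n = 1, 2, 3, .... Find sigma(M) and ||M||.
sigma(M) = {12 + 24/n : n ≥ 1} ∪ {12}; ||M|| = 36

A bounded diagonal operator on l^2 with diagonal entries d_n has spectrum equal to the closure of {d_n : n ≥ 1}: every d_n is an eigenvalue (with eigenvector e_n), so {d_n} ⊂ sigma(M); the spectrum is closed, so its closure is too; and for lambda not in the closure, (M - lambda I) has bounded inverse (the diagonal entries 1/(d_n - lambda) are bounded). For our sequence d_n = 12 + 24/n, n = 1, 2, 3, ...:
  - {d_n} = {12 + 24/n : n ≥ 1}; the only limit point is 12
  - closure = {12 + 24/n : n ≥ 1} ∪ {12}
For the norm: a diagonal operator has ||M|| = sup_n |d_n|. Here d_n = 12 + 24/n is positive and decreasing, so sup_n |d_n| = d_1 = 12 + 24 = 36. So ||M|| = 36.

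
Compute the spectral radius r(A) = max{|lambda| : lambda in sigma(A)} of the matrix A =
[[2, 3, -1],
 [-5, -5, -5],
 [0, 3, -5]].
r(A) ≈ 6.2711

The eigenvalues of A are the roots of its characteristic polynomial. With M = A (coefficients from the trace, the sum of principal 2x2 minors, and det A):
  p(λ) = det(λ I - M) = λ^3 + 8λ^2 + 35λ - 20.
No integer candidate from the rational root theorem (±divisors of 20) is a root, so the roots are irrational. The cubic discriminant is Δ = -163740 < 0, so there is one real root and a complex-conjugate pair. p(0) = -20 and p(1) = 24 have opposite signs, so a root lies in (0, 1); Newton's method refines it to λ ≈ 0.5086. Dividing out (λ - (0.5086)) leaves approximately λ^2 + 8.5086λ + 39.3271. For λ^2 + 8.5086λ + 39.3271 the discriminant is -84.9128. It is negative, so the remaining roots are the complex-conjugate pair λ ≈ -4.2543 ± 4.6074i. Their product equals the constant term, so |λ|^2 ≈ 39.3271 and |λ| ≈ 6.2711.
Thus the eigenvalues (to 4 decimals) are 0.5086 (modulus 0.5086); -4.2543 ± 4.6074i (modulus 6.2711). The spectral radius is the largest modulus: r(A) ≈ 6.2711. (Cross-check: r(A) ≤ ||A||_2 ≈ 9.0376; equality holds whenever A is normal, though it can also hold for some non-normal A.)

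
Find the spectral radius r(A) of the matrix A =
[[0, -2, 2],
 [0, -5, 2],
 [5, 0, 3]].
r(A) ≈ 5.5367

The eigenvalues of A are the roots of its characteristic polynomial. With M = A (coefficients from the trace, the sum of principal 2x2 minors, and det A):
  p(λ) = det(λ I - M) = λ^3 + 2λ^2 - 25λ - 30.
No integer candidate from the rational root theorem (±divisors of 30) is a root, so the roots are irrational. The cubic discriminant is Δ = 68660 > 0, so there are three distinct real roots. p(-6) = -24 and p(-5) = 20 have opposite signs, so a root lies in (-6, -5); Newton's method refines it to λ ≈ -5.5367. p(-2) = 20 and p(-1) = -4 have opposite signs, so a root lies in (-2, -1); Newton's method refines it to λ ≈ -1.1549. p(4) = -34 and p(5) = 20 have opposite signs, so a root lies in (4, 5); Newton's method refines it to λ ≈ 4.6916. Check (Vieta): the three roots sum to -2, matching tr M = -2.
Thus the eigenvalues (to 4 decimals) are -5.5367 (modulus 5.5367); -1.1549 (modulus 1.1549); 4.6916 (modulus 4.6916). The spectral radius is the largest modulus: r(A) ≈ 5.5367. (Cross-check: r(A) ≤ ||A||_2 ≈ 6.5717; equality holds whenever A is normal, though it can also hold for some non-normal A.)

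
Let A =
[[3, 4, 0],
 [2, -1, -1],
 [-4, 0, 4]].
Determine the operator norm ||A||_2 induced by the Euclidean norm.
||A||_2 ≈ 6.6445 (= sqrt(largest eigenvalue of A^T A))

||A||_2 = sigma_max(A) = sqrt(lambda_max(A^T A)). Form the symmetric matrix M = A^T A =
[[29, 10, -18],
 [10, 17, 1],
 [-18, 1, 17]].
Its characteristic polynomial (trace, sum of principal 2x2 minors, determinant of M give the coefficients) is
  p(λ) = det(λ I - M) = λ^3 - 63λ^2 + 850λ - 784.
No integer candidate from the rational root theorem (±divisors of 784) is a root, so the roots are irrational. The cubic discriminant is Δ = 366056996 > 0, so there are three distinct real roots. p(0) = -784 and p(1) = 4 have opposite signs, so a root lies in (0, 1); Newton's method refines it to λ ≈ 0.9945. p(17) = 372 and p(18) = -64 have opposite signs, so a root lies in (17, 18); Newton's method refines it to λ ≈ 17.8561. p(44) = -168 and p(45) = 1016 have opposite signs, so a root lies in (44, 45); Newton's method refines it to λ ≈ 44.1494. Check (Vieta): the three roots sum to 63, matching tr M = 63.
So the eigenvalues of A^T A are ≈ 0.9945, 17.8561, 44.1494 (all ≥ 0, as they must be for A^T A). The largest is λ_max ≈ 44.1494, hence ||A||_2 = sqrt(λ_max) ≈ 6.6445.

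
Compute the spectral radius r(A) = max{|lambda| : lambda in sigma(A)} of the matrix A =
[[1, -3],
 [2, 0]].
r(A) = sqrt(6) ≈ 2.4495

The eigenvalues of A are the roots of its characteristic polynomial. With M = A (coefficients from the trace and determinant):
  p(λ) = det(λ I - M) = λ^2 - λ + 6.
For λ^2 - λ + 6 the discriminant is -23. It is negative, so the roots are the complex-conjugate pair λ = 1/2 ± (sqrt(23)/2) i ≈ 0.5 ± 2.3979i. For a conjugate pair the product of the roots equals the constant term, so |λ|^2 = 6 and |λ| = sqrt(6) ≈ 2.4495.
Thus the eigenvalues (to 4 decimals) are 0.5 ± 2.3979i (modulus 2.4495). The spectral radius is the largest modulus: r(A) = sqrt(6) ≈ 2.4495. (Cross-check: r(A) ≤ ||A||_2 ≈ 3.2566; equality holds whenever A is normal, though it can also hold for some non-normal A.)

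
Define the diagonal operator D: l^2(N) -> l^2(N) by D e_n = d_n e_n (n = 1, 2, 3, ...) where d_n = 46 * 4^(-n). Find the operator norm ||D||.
||D|| = 23/2 (attained at n = 1)

For D diagonal, ||D|| = sup_n |d_n|. The sequence d_n = 46 * 4^(-n) is positive and strictly decreasing (ratio 4^(-1) < 1), so the supremum is d_1 = 46/4 = 23/2. Hence ||D|| = 23/2.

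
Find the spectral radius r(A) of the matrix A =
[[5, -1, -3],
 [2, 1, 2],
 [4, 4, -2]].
r(A) ≈ 4.7631

The eigenvalues of A are the roots of its characteristic polynomial. With M = A (coefficients from the trace, the sum of principal 2x2 minors, and det A):
  p(λ) = det(λ I - M) = λ^3 - 4λ^2 - λ + 74.
No integer candidate from the rational root theorem (±divisors of 74) is a root, so the roots are irrational. The cubic discriminant is Δ = -123560 < 0, so there is one real root and a complex-conjugate pair. p(-4) = -50 and p(-3) = 14 have opposite signs, so a root lies in (-4, -3); Newton's method refines it to λ ≈ -3.2618. Dividing out (λ - (-3.2618)) leaves approximately λ^2 - 7.2618λ + 22.6867. For λ^2 - 7.2618λ + 22.6867 the discriminant is -38.0129. It is negative, so the remaining roots are the complex-conjugate pair λ ≈ 3.6309 ± 3.0827i. Their product equals the constant term, so |λ|^2 ≈ 22.6867 and |λ| ≈ 4.7631.
Thus the eigenvalues (to 4 decimals) are -3.2618 (modulus 3.2618); 3.6309 ± 3.0827i (modulus 4.7631). The spectral radius is the largest modulus: r(A) ≈ 4.7631. (Cross-check: r(A) ≤ ||A||_2 ≈ 7.6643; equality holds whenever A is normal, though it can also hold for some non-normal A.)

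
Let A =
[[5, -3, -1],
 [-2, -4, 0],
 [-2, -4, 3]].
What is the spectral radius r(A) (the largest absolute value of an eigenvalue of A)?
r(A) = 6

The eigenvalues of A are the roots of its characteristic polynomial. With M = A (coefficients from the trace, the sum of principal 2x2 minors, and det A):
  p(λ) = det(λ I - M) = λ^3 - 4λ^2 - 25λ + 78.
By the rational root theorem any rational root is an integer divisor of 78. Testing λ = 6: p(6) = 216 - 144 - 150 + 78 = 0, so λ = 6 is a root. Dividing out (λ - 6) leaves p(λ) = (λ - 6)(λ^2 + 2λ - 13). For λ^2 + 2λ - 13 the discriminant is 56. It is nonnegative but not a perfect square, so the roots are real and irrational: λ = (-2 ± sqrt(56))/2 ≈ 2.7417, -4.7417.
Thus the eigenvalues (to 4 decimals) are 2.7417 (modulus 2.7417); -4.7417 (modulus 4.7417); 6 (modulus 6). The spectral radius is the largest modulus: r(A) = 6. (Cross-check: r(A) ≤ ||A||_2 ≈ 6.7099; equality holds whenever A is normal, though it can also hold for some non-normal A.)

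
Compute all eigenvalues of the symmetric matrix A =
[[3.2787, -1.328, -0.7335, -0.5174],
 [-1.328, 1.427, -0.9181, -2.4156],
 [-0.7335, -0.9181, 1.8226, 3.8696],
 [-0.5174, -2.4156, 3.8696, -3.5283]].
sigma(A) ≈ {-6, 0, 4, 5}

A is real symmetric, so its spectrum consists of real eigenvalues. Expanding the characteristic polynomial of the displayed matrix gives
  det(λ I - A) = p(λ) = λ^4 + (-3)λ^3 + (-34)λ^2 + (119.9984)λ + (-0.0016).
Solving p(λ) = 0 yields eigenvalues ≈ -6, 0, 4, 5. (A is shown rounded to 4 decimals, so these recover the underlying integer eigenvalues to within that precision.)
Verification: the trace of A = 3 equals the sum of eigenvalues 3, and det(A) ≈ -0.0016 matches the eigenvalue product 0.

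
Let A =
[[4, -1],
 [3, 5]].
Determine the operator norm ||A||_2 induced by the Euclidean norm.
||A||_2 = sqrt((51 + sqrt(485))/2) ≈ 6.0425 (= sqrt(largest eigenvalue of A^T A))

||A||_2 = sigma_max(A) = sqrt(lambda_max(A^T A)). Form the symmetric matrix M = A^T A =
[[25, 11],
 [11, 26]].
Its characteristic polynomial (trace, determinant of M give the coefficients) is
  p(λ) = det(λ I - M) = λ^2 - 51λ + 529.
For λ^2 - 51λ + 529 the discriminant is 485. It is nonnegative but not a perfect square, so the roots are real and irrational: λ = (51 ± sqrt(485))/2 ≈ 36.5114, 14.4886.
So the eigenvalues of A^T A are ≈ 14.4886, 36.5114 (all ≥ 0, as they must be for A^T A). The largest is λ_max = (51 + sqrt(485))/2 ≈ 36.5114, hence ||A||_2 = sqrt(λ_max) = sqrt((51 + sqrt(485))/2) ≈ 6.0425.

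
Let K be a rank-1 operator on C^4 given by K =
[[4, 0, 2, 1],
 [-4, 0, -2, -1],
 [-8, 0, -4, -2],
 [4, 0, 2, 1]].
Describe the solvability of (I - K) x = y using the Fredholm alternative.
(I - K) is singular (det(I - K) = 0, i.e. 1 ∈ sigma(K)). (I - K) x = y is solvable iff y ⊥ ker((I - K)^*) = span{(4, 0, 2, 1)}, i.e. iff 4y_1 + 2y_3 + y_4 = 0. When solvable, the solutions are x = y + c·(1, -1, -2, 1), c arbitrary (ker(I - K) = span{(1, -1, -2, 1)}, dimension 1).

K has rank 1, so it is an outer product K = u v^T: every row of K is a multiple of one row vector. Reading off the entries, u = (1, -1, -2, 1) and v = (4, 0, 2, 1) (row i of K equals u_i·v^T). A rank-one matrix u v^T satisfies K u = u (v·u) and kills the (3)-dimensional subspace v^⊥, so its characteristic polynomial is lambda^3 (lambda - v·u) with v·u = tr K = 1. Hence the eigenvalues of I - K are 1 (multiplicity 3) and 1 - (1) = 0, so det(I - K) = 0. (Direct check: I - K =
[[-3, 0, -2, -1],
 [4, 1, 2, 1],
 [8, 0, 5, 2],
 [-4, 0, -2, 0]]
has determinant 0.) So 1 is an eigenvalue of K and (I - K) is not invertible. The finite-dimensional Fredholm alternative says: either (I - K) is invertible, or ker(I - K) ≠ {0} and then range(I - K) = ker((I - K)^*)^⊥, with dim ker(I - K) = dim ker((I - K)^*). We are in the second case, so we need both kernels. Kernel of I - K: (I - K) u = u - u (v·u) = u - u = 0, so ker(I - K) = span{u} = span{(1, -1, -2, 1)} (it is exactly 1-dimensional because rank(I - K) = 3). Kernel of the adjoint: K is real, so (I - K)^* = I - K^T = I - v u^T, and (I - v u^T) v = v - v (u·v) = 0; hence ker((I - K)^*) = span{v} = span{(4, 0, 2, 1)}. Therefore (I - K) x = y is solvable iff <y, v> = 0, i.e. iff 4y_1 + 2y_3 + y_4 = 0. When this holds, K y = u (v·y) = 0, so (I - K) y = y and x = y is a particular solution; the full solution set is the line x = y + c·u = y + c·(1, -1, -2, 1), c ∈ C.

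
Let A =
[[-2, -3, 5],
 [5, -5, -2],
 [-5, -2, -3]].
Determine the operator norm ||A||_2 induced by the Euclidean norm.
||A||_2 ≈ 7.6948 (= sqrt(largest eigenvalue of A^T A))

||A||_2 = sigma_max(A) = sqrt(lambda_max(A^T A)). Form the symmetric matrix M = A^T A =
[[54, -9, -5],
 [-9, 38, 1],
 [-5, 1, 38]].
Its characteristic polynomial (trace, sum of principal 2x2 minors, determinant of M give the coefficients) is
  p(λ) = det(λ I - M) = λ^3 - 130λ^2 + 5441λ - 73984.
No integer candidate from the rational root theorem (±divisors of 73984) is a root, so the roots are irrational. The cubic discriminant is Δ = 4190464 > 0, so there are three distinct real roots. p(33) = -64 and p(34) = 34 have opposite signs, so a root lies in (33, 34); Newton's method refines it to λ ≈ 33.5799. p(37) = 16 and p(38) = -74 have opposite signs, so a root lies in (37, 38); Newton's method refines it to λ ≈ 37.2106. p(59) = -116 and p(60) = 476 have opposite signs, so a root lies in (59, 60); Newton's method refines it to λ ≈ 59.2094. Check (Vieta): the three roots sum to 130, matching tr M = 130.
So the eigenvalues of A^T A are ≈ 33.5799, 37.2106, 59.2094 (all ≥ 0, as they must be for A^T A). The largest is λ_max ≈ 59.2094, hence ||A||_2 = sqrt(λ_max) ≈ 7.6948.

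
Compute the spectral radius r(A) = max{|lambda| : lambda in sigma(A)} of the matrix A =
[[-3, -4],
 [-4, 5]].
r(A) = (2 + sqrt(128))/2 ≈ 6.6569

The eigenvalues of A are the roots of its characteristic polynomial. With M = A (coefficients from the trace and determinant):
  p(λ) = det(λ I - M) = λ^2 - 2λ - 31.
For λ^2 - 2λ - 31 the discriminant is 128. It is nonnegative but not a perfect square, so the roots are real and irrational: λ = (2 ± sqrt(128))/2 ≈ 6.6569, -4.6569.
Thus the eigenvalues (to 4 decimals) are 6.6569 (modulus 6.6569); -4.6569 (modulus 4.6569). The spectral radius is the largest modulus: r(A) = (2 + sqrt(128))/2 ≈ 6.6569. (Cross-check: r(A) ≤ ||A||_2 ≈ 6.6569; equality holds whenever A is normal, though it can also hold for some non-normal A.)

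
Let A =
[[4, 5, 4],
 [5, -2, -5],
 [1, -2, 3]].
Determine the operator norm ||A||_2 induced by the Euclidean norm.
||A||_2 ≈ 8.1832 (= sqrt(largest eigenvalue of A^T A))

||A||_2 = sigma_max(A) = sqrt(lambda_max(A^T A)). Form the symmetric matrix M = A^T A =
[[42, 8, -6],
 [8, 33, 24],
 [-6, 24, 50]].
Its characteristic polynomial (trace, sum of principal 2x2 minors, determinant of M give the coefficients) is
  p(λ) = det(λ I - M) = λ^3 - 125λ^2 + 4460λ - 38416.
No integer candidate from the rational root theorem (±divisors of 38416) is a root, so the roots are irrational. The cubic discriminant is Δ = 1473361488 > 0, so there are three distinct real roots. p(12) = -1168 and p(13) = 636 have opposite signs, so a root lies in (12, 13); Newton's method refines it to λ ≈ 12.6362. p(45) = 284 and p(46) = -420 have opposite signs, so a root lies in (45, 46); Newton's method refines it to λ ≈ 45.3995. p(66) = -1060 and p(67) = 42 have opposite signs, so a root lies in (66, 67); Newton's method refines it to λ ≈ 66.9642. Check (Vieta): the three roots sum to 125, matching tr M = 125.
So the eigenvalues of A^T A are ≈ 12.6362, 45.3995, 66.9642 (all ≥ 0, as they must be for A^T A). The largest is λ_max ≈ 66.9642, hence ||A||_2 = sqrt(λ_max) ≈ 8.1832.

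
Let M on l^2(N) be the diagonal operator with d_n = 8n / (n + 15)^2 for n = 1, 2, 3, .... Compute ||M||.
||M|| = 2/15 (attained at n = 15)

For M diagonal, ||M|| = sup_n |d_n|. Treat f(x) = 8x / (x + 15)^2 for real x > 0. By the quotient rule, f'(x) = 8(15 - x)/(x + 15)^3, which is positive for x < 15 and negative for x > 15. So f has a unique maximum at x = 15, and since 15 is a positive integer, the supremum over n ≥ 1 is attained at n = 15: d_15 = 8·15/(15 + 15)^2 = 8·15/900 = 2/15. Hence ||M|| = 2/15.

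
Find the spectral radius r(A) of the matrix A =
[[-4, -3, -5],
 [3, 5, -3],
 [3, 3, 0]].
r(A) ≈ 3.7142

The eigenvalues of A are the roots of its characteristic polynomial. With M = A (coefficients from the trace, the sum of principal 2x2 minors, and det A):
  p(λ) = det(λ I - M) = λ^3 - λ^2 + 13λ - 21.
No integer candidate from the rational root theorem (±divisors of 21) is a root, so the roots are irrational. The cubic discriminant is Δ = -15696 < 0, so there is one real root and a complex-conjugate pair. p(1) = -8 and p(2) = 9 have opposite signs, so a root lies in (1, 2); Newton's method refines it to λ ≈ 1.5223. Dividing out (λ - (1.5223)) leaves approximately λ^2 + 0.5223λ + 13.7951. For λ^2 + 0.5223λ + 13.7951 the discriminant is -54.9075. It is negative, so the remaining roots are the complex-conjugate pair λ ≈ -0.2611 ± 3.705i. Their product equals the constant term, so |λ|^2 ≈ 13.7951 and |λ| ≈ 3.7142.
Thus the eigenvalues (to 4 decimals) are 1.5223 (modulus 1.5223); -0.2611 ± 3.705i (modulus 3.7142). The spectral radius is the largest modulus: r(A) ≈ 3.7142. (Cross-check: r(A) ≤ ||A||_2 ≈ 8.7217; equality holds whenever A is normal, though it can also hold for some non-normal A.)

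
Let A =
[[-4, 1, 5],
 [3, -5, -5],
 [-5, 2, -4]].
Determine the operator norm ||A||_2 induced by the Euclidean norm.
||A||_2 ≈ 9.6898 (= sqrt(largest eigenvalue of A^T A))

||A||_2 = sigma_max(A) = sqrt(lambda_max(A^T A)). Form the symmetric matrix M = A^T A =
[[50, -29, -15],
 [-29, 30, 22],
 [-15, 22, 66]].
Its characteristic polynomial (trace, sum of principal 2x2 minors, determinant of M give the coefficients) is
  p(λ) = det(λ I - M) = λ^3 - 146λ^2 + 5230λ - 31684.
No integer candidate from the rational root theorem (±divisors of 31684) is a root, so the roots are irrational. The cubic discriminant is Δ = 24786269152 > 0, so there are three distinct real roots. p(7) = -1885 and p(8) = 1324 have opposite signs, so a root lies in (7, 8); Newton's method refines it to λ ≈ 7.578. p(44) = 964 and p(45) = -859 have opposite signs, so a root lies in (44, 45); Newton's method refines it to λ ≈ 44.5305. p(93) = -3691 and p(94) = 464 have opposite signs, so a root lies in (93, 94); Newton's method refines it to λ ≈ 93.8915. Check (Vieta): the three roots sum to 146, matching tr M = 146.
So the eigenvalues of A^T A are ≈ 7.578, 44.5305, 93.8915 (all ≥ 0, as they must be for A^T A). The largest is λ_max ≈ 93.8915, hence ||A||_2 = sqrt(λ_max) ≈ 9.6898.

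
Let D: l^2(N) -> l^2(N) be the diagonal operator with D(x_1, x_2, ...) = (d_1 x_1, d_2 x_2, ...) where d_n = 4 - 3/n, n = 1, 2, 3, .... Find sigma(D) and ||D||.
sigma(D) = {4 - 3/n : n ≥ 1} ∪ {4}; ||D|| = 4

A bounded diagonal operator on l^2 with diagonal entries d_n has spectrum equal to the closure of {d_n : n ≥ 1}: every d_n is an eigenvalue (with eigenvector e_n), so {d_n} ⊂ sigma(D); the spectrum is closed, so its closure is too; and for lambda not in the closure, (D - lambda I) has bounded inverse (the diagonal entries 1/(d_n - lambda) are bounded). For our sequence d_n = 4 - 3/n, n = 1, 2, 3, ...:
  - {d_n} = {4 - 3/n : n ≥ 1}; the only limit point is 4
  - closure = {4 - 3/n : n ≥ 1} ∪ {4}
For the norm: a diagonal operator has ||D|| = sup_n |d_n|. Here d_n = 4 - 3/n increases monotonically from d_1 = 1 toward 4, with all terms in [1, 4); so sup_n |d_n| = 4 (the supremum is the limit, not attained). So ||D|| = 4.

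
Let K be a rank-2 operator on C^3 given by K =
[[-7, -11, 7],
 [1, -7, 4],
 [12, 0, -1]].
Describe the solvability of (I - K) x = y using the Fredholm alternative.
(I - K) is invertible (det(I - K) = 6 ≠ 0), so for every y in C^3 the equation (I - K) x = y has a unique solution.

K has rank 2 and factors as K = U V^T = u1 v1^T + u2 v2^T with u1 = (1, 2, 3), v1 = (2, -2, 1), u2 = (-3, -1, 2), v2 = (3, 3, -2) (multiplying out reproduces the displayed K). The nonzero eigenvalues of U V^T coincide with those of the 2 x 2 matrix G = V^T U = [[v1·u1, v1·u2], [v2·u1, v2·u2]] = [[1, -2], [3, -16]], and by the Sylvester determinant identity det(I_3 - U V^T) = det(I_2 - V^T U) = det([[0, 2], [-3, 17]]) = (0)(17) - (2)(-3) = 6. (Direct check: I - K =
[[8, 11, -7],
 [-1, 8, -4],
 [-12, 0, 2]]
has determinant 6.) The finite-dimensional Fredholm alternative says: either (I - K) is invertible, or ker(I - K) ≠ {0} and then range(I - K) = ker((I - K)^*)^⊥, with dim ker(I - K) = dim ker((I - K)^*). Since det(I - K) ≠ 0, 1 is not an eigenvalue of K and ker(I - K) = {0}, so we are in the first case: for every y there is a unique x = (I - K)^(-1) y. (Explicitly, by the Woodbury identity, (I - U V^T)^(-1) = I + U (I_2 - G)^(-1) V^T.)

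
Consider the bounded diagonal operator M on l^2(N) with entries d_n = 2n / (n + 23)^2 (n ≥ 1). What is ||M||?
||M|| = 1/46 (attained at n = 23)

For M diagonal, ||M|| = sup_n |d_n|. Treat f(x) = 2x / (x + 23)^2 for real x > 0. By the quotient rule, f'(x) = 2(23 - x)/(x + 23)^3, which is positive for x < 23 and negative for x > 23. So f has a unique maximum at x = 23, and since 23 is a positive integer, the supremum over n ≥ 1 is attained at n = 23: d_23 = 2·23/(23 + 23)^2 = 2·23/2116 = 1/46. Hence ||M|| = 1/46.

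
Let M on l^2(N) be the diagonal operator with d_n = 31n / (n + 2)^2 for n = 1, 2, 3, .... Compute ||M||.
||M|| = 31/8 (attained at n = 2)

For M diagonal, ||M|| = sup_n |d_n|. Treat f(x) = 31x / (x + 2)^2 for real x > 0. By the quotient rule, f'(x) = 31(2 - x)/(x + 2)^3, which is positive for x < 2 and negative for x > 2. So f has a unique maximum at x = 2, and since 2 is a positive integer, the supremum over n ≥ 1 is attained at n = 2: d_2 = 31·2/(2 + 2)^2 = 31·2/16 = 31/8. Hence ||M|| = 31/8.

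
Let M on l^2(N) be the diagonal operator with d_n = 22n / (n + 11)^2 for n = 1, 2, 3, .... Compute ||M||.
||M|| = 1/2 (attained at n = 11)

For M diagonal, ||M|| = sup_n |d_n|. Treat f(x) = 22x / (x + 11)^2 for real x > 0. By the quotient rule, f'(x) = 22(11 - x)/(x + 11)^3, which is positive for x < 11 and negative for x > 11. So f has a unique maximum at x = 11, and since 11 is a positive integer, the supremum over n ≥ 1 is attained at n = 11: d_11 = 22·11/(11 + 11)^2 = 22·11/484 = 1/2. Hence ||M|| = 1/2.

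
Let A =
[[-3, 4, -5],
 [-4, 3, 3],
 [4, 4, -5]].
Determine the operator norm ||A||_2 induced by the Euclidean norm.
||A||_2 ≈ 9.1791 (= sqrt(largest eigenvalue of A^T A))

||A||_2 = sigma_max(A) = sqrt(lambda_max(A^T A)). Form the symmetric matrix M = A^T A =
[[41, -8, -17],
 [-8, 41, -31],
 [-17, -31, 59]].
Its characteristic polynomial (trace, sum of principal 2x2 minors, determinant of M give the coefficients) is
  p(λ) = det(λ I - M) = λ^3 - 141λ^2 + 5205λ - 35721.
No integer candidate from the rational root theorem (±divisors of 35721) is a root, so the roots are irrational. The cubic discriminant is Δ = 11458202544 > 0, so there are three distinct real roots. p(8) = -2593 and p(9) = 432 have opposite signs, so a root lies in (8, 9); Newton's method refines it to λ ≈ 8.8524. p(47) = 1268 and p(48) = -153 have opposite signs, so a root lies in (47, 48); Newton's method refines it to λ ≈ 47.8922. p(84) = -693 and p(85) = 2104 have opposite signs, so a root lies in (84, 85); Newton's method refines it to λ ≈ 84.2554. Check (Vieta): the three roots sum to 141, matching tr M = 141.
So the eigenvalues of A^T A are ≈ 8.8524, 47.8922, 84.2554 (all ≥ 0, as they must be for A^T A). The largest is λ_max ≈ 84.2554, hence ||A||_2 = sqrt(λ_max) ≈ 9.1791.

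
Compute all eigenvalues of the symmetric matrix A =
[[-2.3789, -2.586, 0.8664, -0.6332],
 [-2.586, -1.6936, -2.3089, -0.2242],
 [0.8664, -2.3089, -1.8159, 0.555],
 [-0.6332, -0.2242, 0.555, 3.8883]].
sigma(A) ≈ {-5, -3, 2, 4}

A is real symmetric, so its spectrum consists of real eigenvalues. Expanding the characteristic polynomial of the displayed matrix gives
  det(λ I - A) = p(λ) = λ^4 + (2)λ^3 + (-25)λ^2 + (-26.0014)λ + (120.0032).
Solving p(λ) = 0 yields eigenvalues ≈ -5, -3, 2, 4. (A is shown rounded to 4 decimals, so these recover the underlying integer eigenvalues to within that precision.)
Verification: the trace of A = -2 equals the sum of eigenvalues -2, and det(A) ≈ 120.0032 matches the eigenvalue product 120.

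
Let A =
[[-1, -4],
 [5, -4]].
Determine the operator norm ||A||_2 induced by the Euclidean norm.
||A||_2 = sqrt((58 + sqrt(1060))/2) ≈ 6.729 (= sqrt(largest eigenvalue of A^T A))

||A||_2 = sigma_max(A) = sqrt(lambda_max(A^T A)). Form the symmetric matrix M = A^T A =
[[26, -16],
 [-16, 32]].
Its characteristic polynomial (trace, determinant of M give the coefficients) is
  p(λ) = det(λ I - M) = λ^2 - 58λ + 576.
For λ^2 - 58λ + 576 the discriminant is 1060. It is nonnegative but not a perfect square, so the roots are real and irrational: λ = (58 ± sqrt(1060))/2 ≈ 45.2788, 12.7212.
So the eigenvalues of A^T A are ≈ 12.7212, 45.2788 (all ≥ 0, as they must be for A^T A). The largest is λ_max = (58 + sqrt(1060))/2 ≈ 45.2788, hence ||A||_2 = sqrt(λ_max) = sqrt((58 + sqrt(1060))/2) ≈ 6.729.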